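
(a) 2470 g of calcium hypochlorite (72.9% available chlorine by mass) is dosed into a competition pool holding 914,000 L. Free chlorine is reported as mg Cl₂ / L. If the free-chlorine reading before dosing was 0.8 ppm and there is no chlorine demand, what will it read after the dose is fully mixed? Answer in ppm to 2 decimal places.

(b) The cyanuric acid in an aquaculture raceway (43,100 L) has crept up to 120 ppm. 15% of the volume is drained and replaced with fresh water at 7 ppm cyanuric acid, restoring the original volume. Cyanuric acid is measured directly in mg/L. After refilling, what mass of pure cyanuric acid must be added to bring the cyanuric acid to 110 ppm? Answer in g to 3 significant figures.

(a) Available chlorine delivered: 2470 g × 0.729 = 1801 g as Cl₂.
(a) Concentration rise: 1801 g / 914,000 L = 1.97 mg/L = 1.97 ppm.
(a) Final FC: 0.8 + 1.97 = 2.77 ppm.

(b) After draining 15% and refilling: 120 × 0.85 + 7 × 0.15 = 103.05 ppm.
(b) Deficit to target: 110 − 103.05 = 6.95 mg/L.
(b) Mass: 6.95 mg/L × 43,100 L = 299.5 g cyanuric acid.

(a) 2.77 ppm; (b) 300 g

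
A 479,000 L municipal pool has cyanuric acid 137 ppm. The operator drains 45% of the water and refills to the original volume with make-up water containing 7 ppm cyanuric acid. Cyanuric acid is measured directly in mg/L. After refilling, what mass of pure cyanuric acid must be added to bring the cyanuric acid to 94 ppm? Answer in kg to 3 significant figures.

7.42 kg

After draining 45% and refilling: 137 × 0.55 + 7 × 0.45 = 78.5 ppm.
Deficit to target: 94 − 78.5 = 15.5 mg/L.
Mass: 15.5 mg/L × 479,000 L = 7424 g cyanuric acid.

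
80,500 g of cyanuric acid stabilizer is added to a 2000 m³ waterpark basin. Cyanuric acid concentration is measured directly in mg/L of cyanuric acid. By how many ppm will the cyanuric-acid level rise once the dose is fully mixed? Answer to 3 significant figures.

Volume: 2000 m³ = 2,000,000 L.
Rise: 80,500 g / 2,000,000 L × 1000 = 40.25 mg/L.

40.2 ppm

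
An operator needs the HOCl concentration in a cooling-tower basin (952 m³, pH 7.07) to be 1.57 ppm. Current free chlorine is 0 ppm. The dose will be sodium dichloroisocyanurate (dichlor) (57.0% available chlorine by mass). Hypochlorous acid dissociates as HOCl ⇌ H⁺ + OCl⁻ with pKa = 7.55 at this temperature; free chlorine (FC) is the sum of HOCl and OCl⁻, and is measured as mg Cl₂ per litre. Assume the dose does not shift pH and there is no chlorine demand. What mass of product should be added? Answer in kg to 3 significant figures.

Volume: 952 m³ = 952,000 L.
[OCl⁻]/[HOCl] = 10^(pH − pKa) = 10^(7.07 − 7.55) = 0.3311; fraction as HOCl = 1/(1 + 0.3311) = 0.7512.
Free chlorine required for 1.57 ppm HOCl: 1.57 / 0.7512 = 2.09 ppm.
FC to add: 2.09 − 0 = 2.09 mg/L as Cl₂.
Cl₂ equivalent: 2.09 mg/L × 952,000 L = 1990 g.
Product at 57.0% available Cl: 1990 / 0.57 = 3490 g.

3.49 kg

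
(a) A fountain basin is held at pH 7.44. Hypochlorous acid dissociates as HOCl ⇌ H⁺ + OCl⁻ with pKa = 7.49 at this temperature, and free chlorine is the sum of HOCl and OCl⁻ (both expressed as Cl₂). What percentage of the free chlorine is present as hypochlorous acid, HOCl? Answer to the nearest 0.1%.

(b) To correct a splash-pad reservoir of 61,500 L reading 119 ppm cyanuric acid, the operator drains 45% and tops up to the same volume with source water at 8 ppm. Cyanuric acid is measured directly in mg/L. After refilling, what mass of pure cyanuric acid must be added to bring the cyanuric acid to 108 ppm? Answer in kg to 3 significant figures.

(a) [OCl⁻]/[HOCl] = 10^(pH − pKa) = 10^(7.44 − 7.49) = 10^-0.05 = 0.8913.
(a) Fraction as HOCl = 1 / (1 + 0.8913) = 0.5288.

(b) After draining 45% and refilling: 119 × 0.55 + 8 × 0.45 = 69.05 ppm.
(b) Deficit to target: 108 − 69.05 = 38.95 mg/L.
(b) Mass: 38.95 mg/L × 61,500 L = 2395 g cyanuric acid.

(a) 52.9%; (b) 2.40 kg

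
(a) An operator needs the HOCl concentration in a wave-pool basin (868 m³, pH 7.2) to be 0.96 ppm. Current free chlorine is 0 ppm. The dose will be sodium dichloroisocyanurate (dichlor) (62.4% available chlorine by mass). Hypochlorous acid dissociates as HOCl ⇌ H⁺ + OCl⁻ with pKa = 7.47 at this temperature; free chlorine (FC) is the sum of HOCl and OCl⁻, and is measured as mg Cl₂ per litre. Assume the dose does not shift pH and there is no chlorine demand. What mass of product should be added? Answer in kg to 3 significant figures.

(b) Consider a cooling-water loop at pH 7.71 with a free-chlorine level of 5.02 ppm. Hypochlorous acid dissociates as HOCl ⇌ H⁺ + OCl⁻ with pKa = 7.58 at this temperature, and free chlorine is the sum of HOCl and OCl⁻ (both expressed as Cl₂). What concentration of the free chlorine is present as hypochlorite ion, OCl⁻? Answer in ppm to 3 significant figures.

(a) Volume: 868 m³ = 868,000 L.
(a) [OCl⁻]/[HOCl] = 10^(pH − pKa) = 10^(7.2 − 7.47) = 0.537; fraction as HOCl = 1/(1 + 0.537) = 0.6506.
(a) Free chlorine required for 0.96 ppm HOCl: 0.96 / 0.6506 = 1.476 ppm.
(a) FC to add: 1.476 − 0 = 1.476 mg/L as Cl₂.
(a) Cl₂ equivalent: 1.476 mg/L × 868,000 L = 1281 g.
(a) Product at 62.4% available Cl: 1281 / 0.624 = 2053 g.

(b) [OCl⁻]/[HOCl] = 10^(pH − pKa) = 10^(7.71 − 7.58) = 10^0.13 = 1.349.
(b) Fraction as HOCl = 1 / (1 + 1.349) = 0.4257.
(b) OCl⁻ = (1 − 0.4257) × 5.02 ppm = 2.883 ppm.

(a) 2.05 kg; (b) 2.88 ppm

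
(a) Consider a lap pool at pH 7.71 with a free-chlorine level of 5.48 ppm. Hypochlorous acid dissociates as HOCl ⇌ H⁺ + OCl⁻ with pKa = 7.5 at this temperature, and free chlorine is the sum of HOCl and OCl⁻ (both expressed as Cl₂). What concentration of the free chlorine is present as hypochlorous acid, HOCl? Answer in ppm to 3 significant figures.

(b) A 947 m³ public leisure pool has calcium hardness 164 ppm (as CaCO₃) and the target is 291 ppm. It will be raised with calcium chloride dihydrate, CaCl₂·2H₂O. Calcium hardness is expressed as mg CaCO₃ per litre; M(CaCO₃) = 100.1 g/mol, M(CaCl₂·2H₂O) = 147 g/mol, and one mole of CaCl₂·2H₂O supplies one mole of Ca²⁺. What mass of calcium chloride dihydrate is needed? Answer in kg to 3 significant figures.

(a) [OCl⁻]/[HOCl] = 10^(pH − pKa) = 10^(7.71 − 7.5) = 10^0.21 = 1.622.
(a) Fraction as HOCl = 1 / (1 + 1.622) = 0.3814.
(a) HOCl = 0.3814 × 5.48 ppm = 2.09 ppm.

(b) Volume: 947 m³ = 947,000 L.
(b) Hardness to add: (291 − 164) = 127 mg/L as CaCO₃ × 947,000 L = 120,300 g as CaCO₃.
(b) Moles of Ca²⁺ (1 mol Ca²⁺ ≡ 1 mol CaCO₃): 120,300 / 100.1 g/mol = 1201 mol.
(b) Mass of CaCl₂·2H₂O: 1201 × 147 = 176,600 g.

(a) 2.09 ppm; (b) 177 kg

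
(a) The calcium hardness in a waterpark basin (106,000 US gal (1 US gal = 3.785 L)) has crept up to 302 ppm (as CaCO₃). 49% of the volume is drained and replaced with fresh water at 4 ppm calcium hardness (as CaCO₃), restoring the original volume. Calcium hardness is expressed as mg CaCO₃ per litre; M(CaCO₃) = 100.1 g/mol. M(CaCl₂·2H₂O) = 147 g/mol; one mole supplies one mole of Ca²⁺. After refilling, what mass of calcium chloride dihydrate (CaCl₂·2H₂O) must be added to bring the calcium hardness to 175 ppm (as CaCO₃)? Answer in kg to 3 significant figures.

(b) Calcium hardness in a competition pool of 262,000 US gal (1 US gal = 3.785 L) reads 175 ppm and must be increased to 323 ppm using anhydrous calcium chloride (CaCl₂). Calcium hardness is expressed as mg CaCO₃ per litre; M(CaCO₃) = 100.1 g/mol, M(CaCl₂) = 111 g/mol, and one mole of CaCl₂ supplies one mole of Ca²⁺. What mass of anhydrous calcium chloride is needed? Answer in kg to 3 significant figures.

(a) 11.2 kg; (b) 163 kg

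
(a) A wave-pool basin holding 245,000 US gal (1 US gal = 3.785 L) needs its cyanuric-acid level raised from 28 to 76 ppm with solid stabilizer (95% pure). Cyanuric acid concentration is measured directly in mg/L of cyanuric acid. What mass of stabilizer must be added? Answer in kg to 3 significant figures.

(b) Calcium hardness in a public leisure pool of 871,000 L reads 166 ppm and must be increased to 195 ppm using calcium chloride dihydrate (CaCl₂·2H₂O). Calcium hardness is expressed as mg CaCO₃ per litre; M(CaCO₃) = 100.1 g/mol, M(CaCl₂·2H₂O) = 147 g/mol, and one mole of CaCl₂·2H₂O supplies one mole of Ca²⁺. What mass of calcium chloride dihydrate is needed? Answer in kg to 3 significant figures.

(a) Volume: 245,000 US gal × 3.785 L/gal = 927,325 L.
(a) CYA to add: (76 − 28) = 48 mg/L × 927,325 L = 44,510 g cyanuric acid.
(a) At 95% purity: 44,510 / 0.95 = 46,850 g product.

(b) Hardness to add: (195 − 166) = 29 mg/L as CaCO₃ × 871,000 L = 25,260 g as CaCO₃.
(b) Moles of Ca²⁺ (1 mol Ca²⁺ ≡ 1 mol CaCO₃): 25,260 / 100.1 g/mol = 252.3 mol.
(b) Mass of CaCl₂·2H₂O: 252.3 × 147 = 37,090 g.

(a) 46.9 kg; (b) 37.1 kg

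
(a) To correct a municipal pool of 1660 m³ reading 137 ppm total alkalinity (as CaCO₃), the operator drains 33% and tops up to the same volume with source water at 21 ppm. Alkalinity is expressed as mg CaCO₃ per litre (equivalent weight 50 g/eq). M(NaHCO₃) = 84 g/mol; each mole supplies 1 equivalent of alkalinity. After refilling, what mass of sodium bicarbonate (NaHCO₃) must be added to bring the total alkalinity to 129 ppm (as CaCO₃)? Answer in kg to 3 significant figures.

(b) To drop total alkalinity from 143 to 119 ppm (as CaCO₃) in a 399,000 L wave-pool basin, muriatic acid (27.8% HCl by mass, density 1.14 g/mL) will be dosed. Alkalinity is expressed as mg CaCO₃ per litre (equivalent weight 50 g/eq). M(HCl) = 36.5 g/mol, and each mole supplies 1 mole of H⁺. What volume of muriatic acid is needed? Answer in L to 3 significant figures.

(a) 84.4 kg; (b) 22.1 L

(a) Volume: 1660 m³ = 1,660,000 L.
(a) After draining 33% and refilling: 137 × 0.67 + 21 × 0.33 = 98.72 ppm.
(a) Deficit to target: 129 − 98.72 = 30.28 mg/L.
(a) As CaCO₃: 30.28 mg/L × 1,660,000 L = 50,260 g; ÷ 50 g/eq ÷ 1 = 1005 mol NaHCO₃.
(a) Mass: 1005 × 84 = 84,440 g.

(b) Alkalinity to neutralize: (143 − 119) = 24 mg/L as CaCO₃ × 399,000 L = 9576 g as CaCO₃.
(b) Equivalents of H⁺ required: 9576 ÷ 50 g/eq = 191.5 eq = 191.5 mol HCl.
(b) Mass of HCl: 191.5 × 36.5 = 6990 g.
(b) Mass of 27.8% solution: 6990 / 0.278 = 25,150 g.
(b) Volume: 25,150 g ÷ 1.14 g/mL = 22,060 mL.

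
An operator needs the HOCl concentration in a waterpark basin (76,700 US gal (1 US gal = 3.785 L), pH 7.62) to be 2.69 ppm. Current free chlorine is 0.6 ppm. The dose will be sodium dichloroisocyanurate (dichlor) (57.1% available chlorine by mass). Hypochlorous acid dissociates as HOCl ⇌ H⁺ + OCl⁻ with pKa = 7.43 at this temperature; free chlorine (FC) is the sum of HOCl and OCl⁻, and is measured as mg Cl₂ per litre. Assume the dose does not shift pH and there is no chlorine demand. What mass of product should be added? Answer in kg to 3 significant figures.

3.18 kg

Volume: 76,700 US gal × 3.785 L/gal = 290,310 L.
[OCl⁻]/[HOCl] = 10^(pH − pKa) = 10^(7.62 − 7.43) = 1.549; fraction as HOCl = 1/(1 + 1.549) = 0.3923.
Free chlorine required for 2.69 ppm HOCl: 2.69 / 0.3923 = 6.856 ppm.
FC to add: 6.856 − 0.6 = 6.256 mg/L as Cl₂.
Cl₂ equivalent: 6.256 mg/L × 290,310 L = 1816 g.
Product at 57.1% available Cl: 1816 / 0.571 = 3181 g.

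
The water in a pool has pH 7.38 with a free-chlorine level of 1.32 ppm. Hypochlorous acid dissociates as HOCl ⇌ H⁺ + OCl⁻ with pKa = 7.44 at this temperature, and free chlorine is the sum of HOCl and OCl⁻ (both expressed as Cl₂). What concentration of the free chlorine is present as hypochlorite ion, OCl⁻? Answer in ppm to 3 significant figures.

0.614 ppm

[OCl⁻]/[HOCl] = 10^(pH − pKa) = 10^(7.38 − 7.44) = 10^-0.06 = 0.871.
Fraction as HOCl = 1 / (1 + 0.871) = 0.5345.
OCl⁻ = (1 − 0.5345) × 1.32 ppm = 0.6145 ppm.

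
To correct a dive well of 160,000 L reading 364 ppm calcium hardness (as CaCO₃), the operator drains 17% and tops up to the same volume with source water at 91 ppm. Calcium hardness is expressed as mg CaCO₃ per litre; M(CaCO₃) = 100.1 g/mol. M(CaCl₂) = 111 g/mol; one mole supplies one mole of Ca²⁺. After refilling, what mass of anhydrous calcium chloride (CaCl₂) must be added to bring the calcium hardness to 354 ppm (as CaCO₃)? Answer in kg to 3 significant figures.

6.46 kg

After draining 17% and refilling: 364 × 0.83 + 91 × 0.17 = 317.59 ppm.
Deficit to target: 354 − 317.59 = 36.41 mg/L.
As CaCO₃: 36.41 mg/L × 160,000 L = 5826 g; ÷ 100.1 = 58.2 mol Ca²⁺.
Mass: 58.2 × 111 = 6460 g.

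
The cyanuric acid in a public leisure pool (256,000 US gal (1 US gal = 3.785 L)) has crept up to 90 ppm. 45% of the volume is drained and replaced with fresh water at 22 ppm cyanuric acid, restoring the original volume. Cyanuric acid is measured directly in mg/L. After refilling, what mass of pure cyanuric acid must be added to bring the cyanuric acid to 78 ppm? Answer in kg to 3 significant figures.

18.0 kg

Volume: 256,000 US gal × 3.785 L/gal = 968,960 L.
After draining 45% and refilling: 90 × 0.55 + 22 × 0.45 = 59.4 ppm.
Deficit to target: 78 − 59.4 = 18.6 mg/L.
Mass: 18.6 mg/L × 968,960 L = 18,020 g cyanuric acid.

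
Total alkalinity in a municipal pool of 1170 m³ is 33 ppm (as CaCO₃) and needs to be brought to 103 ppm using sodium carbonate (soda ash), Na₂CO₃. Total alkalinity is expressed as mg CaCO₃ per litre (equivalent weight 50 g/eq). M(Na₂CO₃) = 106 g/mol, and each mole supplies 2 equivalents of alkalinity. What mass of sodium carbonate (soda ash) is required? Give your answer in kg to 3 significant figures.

Volume: 1170 m³ = 1,170,000 L.
Alkalinity to add: (103 − 33) = 70 mg/L as CaCO₃ × 1,170,000 L = 81,900 g as CaCO₃.
Equivalents: 81,900 g ÷ 50 g/eq = 1638 eq.
Each mole of Na₂CO₃ supplies 2 eq, so 1638 / 2 = 819 mol.
Mass: 819 mol × 106 g/mol = 86,810 g.

86.8 kg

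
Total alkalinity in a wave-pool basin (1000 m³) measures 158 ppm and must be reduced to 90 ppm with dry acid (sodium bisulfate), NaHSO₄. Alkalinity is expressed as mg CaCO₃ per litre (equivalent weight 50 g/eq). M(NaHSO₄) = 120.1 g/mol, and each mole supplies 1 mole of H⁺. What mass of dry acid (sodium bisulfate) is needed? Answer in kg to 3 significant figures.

Volume: 1000 m³ = 1,000,000 L.
Alkalinity to neutralize: (158 − 90) = 68 mg/L as CaCO₃ × 1,000,000 L = 68,000 g as CaCO₃.
Equivalents of H⁺ required: 68,000 ÷ 50 g/eq = 1360 eq = 1360 mol NaHSO₄.
Mass of NaHSO₄: 1360 × 120.1 = 163,300 g.

163 kg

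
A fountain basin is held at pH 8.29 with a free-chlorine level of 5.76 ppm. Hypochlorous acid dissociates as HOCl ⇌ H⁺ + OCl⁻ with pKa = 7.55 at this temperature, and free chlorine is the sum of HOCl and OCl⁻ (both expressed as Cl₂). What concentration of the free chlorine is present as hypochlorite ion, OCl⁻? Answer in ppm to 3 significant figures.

4.87 ppm

[OCl⁻]/[HOCl] = 10^(pH − pKa) = 10^(8.29 − 7.55) = 10^0.74 = 5.495.
Fraction as HOCl = 1 / (1 + 5.495) = 0.154.
OCl⁻ = (1 − 0.154) × 5.76 ppm = 4.873 ppm.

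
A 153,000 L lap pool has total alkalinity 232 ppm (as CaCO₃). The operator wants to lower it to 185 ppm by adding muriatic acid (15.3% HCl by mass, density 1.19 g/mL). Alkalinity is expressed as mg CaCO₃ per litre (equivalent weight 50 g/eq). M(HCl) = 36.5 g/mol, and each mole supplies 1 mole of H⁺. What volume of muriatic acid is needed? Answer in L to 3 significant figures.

Alkalinity to neutralize: (232 − 185) = 47 mg/L as CaCO₃ × 153,000 L = 7191 g as CaCO₃.
Equivalents of H⁺ required: 7191 ÷ 50 g/eq = 143.8 eq = 143.8 mol HCl.
Mass of HCl: 143.8 × 36.5 = 5249 g.
Mass of 15.3% solution: 5249 / 0.153 = 34,310 g.
Volume: 34,310 g ÷ 1.19 g/mL = 28,830 mL.

28.8 L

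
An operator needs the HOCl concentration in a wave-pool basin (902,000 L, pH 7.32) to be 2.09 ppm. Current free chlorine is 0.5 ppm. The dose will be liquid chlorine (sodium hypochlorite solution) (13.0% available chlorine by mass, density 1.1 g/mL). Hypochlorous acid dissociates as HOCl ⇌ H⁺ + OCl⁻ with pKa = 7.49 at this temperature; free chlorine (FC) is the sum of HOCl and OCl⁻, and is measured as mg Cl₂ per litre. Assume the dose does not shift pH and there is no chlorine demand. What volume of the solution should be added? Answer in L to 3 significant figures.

18.9 L

[OCl⁻]/[HOCl] = 10^(pH − pKa) = 10^(7.32 − 7.49) = 0.6761; fraction as HOCl = 1/(1 + 0.6761) = 0.5966.
Free chlorine required for 2.09 ppm HOCl: 2.09 / 0.5966 = 3.503 ppm.
FC to add: 3.503 − 0.5 = 3.003 mg/L as Cl₂.
Cl₂ equivalent: 3.003 mg/L × 902,000 L = 2709 g.
Product at 13.0% available Cl: 2709 / 0.13 = 20,840 g.
Volume: 20,840 g ÷ 1.1 g/mL = 18,940 mL.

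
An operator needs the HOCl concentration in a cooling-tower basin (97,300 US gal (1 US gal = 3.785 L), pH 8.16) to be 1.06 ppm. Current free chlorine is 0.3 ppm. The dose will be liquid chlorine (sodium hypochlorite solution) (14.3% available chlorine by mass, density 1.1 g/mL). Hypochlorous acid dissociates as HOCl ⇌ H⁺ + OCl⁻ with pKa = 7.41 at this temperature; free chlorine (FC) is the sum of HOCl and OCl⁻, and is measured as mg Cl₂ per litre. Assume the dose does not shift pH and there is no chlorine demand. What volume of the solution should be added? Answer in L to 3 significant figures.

15.7 L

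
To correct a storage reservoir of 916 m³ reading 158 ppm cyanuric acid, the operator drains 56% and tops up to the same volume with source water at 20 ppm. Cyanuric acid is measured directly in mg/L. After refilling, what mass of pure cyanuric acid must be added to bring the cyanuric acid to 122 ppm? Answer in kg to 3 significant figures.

Volume: 916 m³ = 916,000 L.
After draining 56% and refilling: 158 × 0.44 + 20 × 0.56 = 80.72 ppm.
Deficit to target: 122 − 80.72 = 41.28 mg/L.
Mass: 41.28 mg/L × 916,000 L = 37,810 g cyanuric acid.

37.8 kg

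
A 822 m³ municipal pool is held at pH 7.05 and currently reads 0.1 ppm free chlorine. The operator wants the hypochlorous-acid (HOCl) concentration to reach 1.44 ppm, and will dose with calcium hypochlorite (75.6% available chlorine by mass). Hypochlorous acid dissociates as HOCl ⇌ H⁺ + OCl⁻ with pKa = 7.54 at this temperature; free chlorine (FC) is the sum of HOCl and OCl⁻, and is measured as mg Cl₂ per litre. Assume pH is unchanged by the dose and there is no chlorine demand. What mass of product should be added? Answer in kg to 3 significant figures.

Volume: 822 m³ = 822,000 L.
[OCl⁻]/[HOCl] = 10^(pH − pKa) = 10^(7.05 − 7.54) = 0.3236; fraction as HOCl = 1/(1 + 0.3236) = 0.7555.
Free chlorine required for 1.44 ppm HOCl: 1.44 / 0.7555 = 1.906 ppm.
FC to add: 1.906 − 0.1 = 1.806 mg/L as Cl₂.
Cl₂ equivalent: 1.806 mg/L × 822,000 L = 1485 g.
Product at 75.6% available Cl: 1485 / 0.756 = 1964 g.

1.96 kg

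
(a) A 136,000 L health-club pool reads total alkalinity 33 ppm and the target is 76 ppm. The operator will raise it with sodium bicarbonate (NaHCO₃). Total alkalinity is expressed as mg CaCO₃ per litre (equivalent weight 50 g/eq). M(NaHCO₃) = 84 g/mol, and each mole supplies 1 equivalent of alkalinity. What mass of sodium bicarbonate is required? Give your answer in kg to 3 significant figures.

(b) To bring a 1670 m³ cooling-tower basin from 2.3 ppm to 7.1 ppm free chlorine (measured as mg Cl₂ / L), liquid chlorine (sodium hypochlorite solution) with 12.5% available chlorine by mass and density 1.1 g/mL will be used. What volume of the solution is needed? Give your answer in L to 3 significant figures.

(a) 9.82 kg; (b) 58.3 L

(a) Alkalinity to add: (76 − 33) = 43 mg/L as CaCO₃ × 136,000 L = 5848 g as CaCO₃.
(a) Equivalents: 5848 g ÷ 50 g/eq = 117 eq.
(a) NaHCO₃ supplies 1 eq per mole → 117 mol.
(a) Mass: 117 mol × 84 g/mol = 9825 g.

(b) Volume: 1670 m³ = 1,670,000 L.
(b) Chlorine deficit: 7.1 − 2.3 = 4.8 ppm = 4.8 mg/L as Cl₂.
(b) Cl₂ equivalent needed: 4.8 mg/L × 1,670,000 L = 8,016,000 mg = 8016 g.
(b) Product at 12.5% available chlorine: 8016 / 0.125 = 64,130 g.
(b) Volume at density 1.1 g/mL: 64,130 g ÷ 1.1 g/mL = 58,300 mL.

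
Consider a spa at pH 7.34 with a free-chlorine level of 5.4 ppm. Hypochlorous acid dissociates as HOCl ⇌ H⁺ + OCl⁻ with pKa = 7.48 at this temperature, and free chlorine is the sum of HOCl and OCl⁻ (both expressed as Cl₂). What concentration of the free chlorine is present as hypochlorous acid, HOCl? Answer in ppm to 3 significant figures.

[OCl⁻]/[HOCl] = 10^(pH − pKa) = 10^(7.34 − 7.48) = 10^-0.14 = 0.7244.
Fraction as HOCl = 1 / (1 + 0.7244) = 0.5799.
HOCl = 0.5799 × 5.4 ppm = 3.131 ppm.

3.13 ppm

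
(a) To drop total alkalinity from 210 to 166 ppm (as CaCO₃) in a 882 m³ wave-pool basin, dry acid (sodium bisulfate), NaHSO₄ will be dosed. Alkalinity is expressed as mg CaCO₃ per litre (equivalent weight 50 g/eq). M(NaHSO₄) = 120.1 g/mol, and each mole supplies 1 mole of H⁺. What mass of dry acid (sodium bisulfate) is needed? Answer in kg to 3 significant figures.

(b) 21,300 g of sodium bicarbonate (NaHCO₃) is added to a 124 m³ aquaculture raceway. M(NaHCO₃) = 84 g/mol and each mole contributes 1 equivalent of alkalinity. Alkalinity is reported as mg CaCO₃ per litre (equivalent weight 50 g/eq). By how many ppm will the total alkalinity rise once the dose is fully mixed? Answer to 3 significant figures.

(a) Volume: 882 m³ = 882,000 L.
(a) Alkalinity to neutralize: (210 − 166) = 44 mg/L as CaCO₃ × 882,000 L = 38,810 g as CaCO₃.
(a) Equivalents of H⁺ required: 38,810 ÷ 50 g/eq = 776.2 eq = 776.2 mol NaHSO₄.
(a) Mass of NaHSO₄: 776.2 × 120.1 = 93,220 g.

(b) Volume: 124 m³ = 124,000 L.
(b) Moles of NaHCO₃: 21,300 g ÷ 84 g/mol = 253.6 mol → 253.6 eq of alkalinity.
(b) As CaCO₃: 253.6 eq × 50 g/eq = 12,680 g.
(b) Rise: 12,680 g / 124,000 L × 1000 = 102.2 mg/L.

(a) 93.2 kg; (b) 102 ppm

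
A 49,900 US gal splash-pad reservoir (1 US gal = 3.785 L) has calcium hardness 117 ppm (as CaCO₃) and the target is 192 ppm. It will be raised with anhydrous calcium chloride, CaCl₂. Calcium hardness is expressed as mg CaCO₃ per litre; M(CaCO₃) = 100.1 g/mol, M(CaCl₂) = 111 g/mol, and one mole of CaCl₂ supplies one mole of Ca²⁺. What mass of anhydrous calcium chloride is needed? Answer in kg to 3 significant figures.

15.7 kg

Volume: 49,900 US gal × 3.785 L/gal = 188,872 L.
Hardness to add: (192 − 117) = 75 mg/L as CaCO₃ × 188,872 L = 14,170 g as CaCO₃.
Moles of Ca²⁺ (1 mol Ca²⁺ ≡ 1 mol CaCO₃): 14,170 / 100.1 g/mol = 141.5 mol.
Mass of CaCl₂: 141.5 × 111 = 15,710 g.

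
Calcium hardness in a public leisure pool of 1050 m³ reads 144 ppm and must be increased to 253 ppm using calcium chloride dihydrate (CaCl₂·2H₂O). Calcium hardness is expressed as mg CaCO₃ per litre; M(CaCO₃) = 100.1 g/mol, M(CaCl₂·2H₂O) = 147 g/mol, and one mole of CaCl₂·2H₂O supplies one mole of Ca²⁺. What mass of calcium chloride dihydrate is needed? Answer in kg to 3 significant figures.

168 kg

Volume: 1050 m³ = 1,050,000 L.
Hardness to add: (253 − 144) = 109 mg/L as CaCO₃ × 1,050,000 L = 114,400 g as CaCO₃.
Moles of Ca²⁺ (1 mol Ca²⁺ ≡ 1 mol CaCO₃): 114,400 / 100.1 g/mol = 1143 mol.
Mass of CaCl₂·2H₂O: 1143 × 147 = 168,100 g.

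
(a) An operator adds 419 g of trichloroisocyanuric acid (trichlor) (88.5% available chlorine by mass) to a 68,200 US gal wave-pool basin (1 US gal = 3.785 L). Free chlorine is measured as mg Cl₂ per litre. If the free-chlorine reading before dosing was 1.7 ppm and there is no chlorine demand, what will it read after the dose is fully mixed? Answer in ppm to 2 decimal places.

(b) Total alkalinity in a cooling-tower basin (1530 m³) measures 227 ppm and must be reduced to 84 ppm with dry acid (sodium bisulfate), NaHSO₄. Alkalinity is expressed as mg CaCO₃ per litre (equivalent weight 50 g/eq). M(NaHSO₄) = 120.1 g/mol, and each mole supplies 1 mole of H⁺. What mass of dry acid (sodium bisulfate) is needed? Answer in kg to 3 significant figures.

(a) 3.14 ppm; (b) 526 kg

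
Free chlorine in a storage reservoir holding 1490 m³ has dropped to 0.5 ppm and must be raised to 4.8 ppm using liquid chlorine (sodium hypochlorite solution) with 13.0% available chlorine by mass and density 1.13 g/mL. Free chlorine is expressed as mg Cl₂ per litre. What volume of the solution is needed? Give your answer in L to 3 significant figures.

Volume: 1490 m³ = 1,490,000 L.
Chlorine deficit: 4.8 − 0.5 = 4.3 ppm = 4.3 mg/L as Cl₂.
Cl₂ equivalent needed: 4.3 mg/L × 1,490,000 L = 6,407,000 mg = 6407 g.
Product at 13.0% available chlorine: 6407 / 0.13 = 49,280 g.
Volume at density 1.13 g/mL: 49,280 g ÷ 1.13 g/mL = 43,610 mL.

43.6 L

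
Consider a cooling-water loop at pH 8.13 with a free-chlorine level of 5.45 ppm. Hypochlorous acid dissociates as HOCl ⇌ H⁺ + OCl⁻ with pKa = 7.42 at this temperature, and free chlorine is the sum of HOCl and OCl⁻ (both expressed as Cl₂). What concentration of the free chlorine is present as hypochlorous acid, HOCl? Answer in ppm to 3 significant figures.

0.889 ppm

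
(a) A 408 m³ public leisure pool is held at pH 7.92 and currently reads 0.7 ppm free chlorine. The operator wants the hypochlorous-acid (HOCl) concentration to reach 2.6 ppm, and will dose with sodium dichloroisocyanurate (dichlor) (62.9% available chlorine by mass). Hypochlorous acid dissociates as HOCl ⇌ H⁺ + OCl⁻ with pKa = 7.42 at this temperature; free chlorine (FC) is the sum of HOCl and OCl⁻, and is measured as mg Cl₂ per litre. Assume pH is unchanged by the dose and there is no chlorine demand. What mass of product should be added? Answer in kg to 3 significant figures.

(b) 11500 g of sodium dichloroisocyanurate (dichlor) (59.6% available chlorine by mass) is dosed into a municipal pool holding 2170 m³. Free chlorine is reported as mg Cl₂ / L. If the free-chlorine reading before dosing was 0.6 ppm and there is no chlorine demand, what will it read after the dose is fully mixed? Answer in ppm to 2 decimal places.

(a) 6.57 kg; (b) 3.76 ppm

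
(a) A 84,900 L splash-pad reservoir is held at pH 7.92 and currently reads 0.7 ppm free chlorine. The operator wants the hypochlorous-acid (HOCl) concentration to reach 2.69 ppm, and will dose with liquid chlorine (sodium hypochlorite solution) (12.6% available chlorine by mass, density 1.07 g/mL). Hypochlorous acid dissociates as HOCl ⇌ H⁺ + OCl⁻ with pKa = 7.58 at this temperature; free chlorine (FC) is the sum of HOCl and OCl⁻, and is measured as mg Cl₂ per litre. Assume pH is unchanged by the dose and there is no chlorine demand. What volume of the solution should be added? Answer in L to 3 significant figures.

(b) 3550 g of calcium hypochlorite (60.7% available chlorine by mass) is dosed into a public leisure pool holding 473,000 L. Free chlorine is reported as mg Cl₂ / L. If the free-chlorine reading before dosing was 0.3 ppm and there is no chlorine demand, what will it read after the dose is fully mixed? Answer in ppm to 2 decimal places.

(a) 4.96 L; (b) 4.86 ppm

(a) [OCl⁻]/[HOCl] = 10^(pH − pKa) = 10^(7.92 − 7.58) = 2.188; fraction as HOCl = 1/(1 + 2.188) = 0.3137.
(a) Free chlorine required for 2.69 ppm HOCl: 2.69 / 0.3137 = 8.575 ppm.
(a) FC to add: 8.575 − 0.7 = 7.875 mg/L as Cl₂.
(a) Cl₂ equivalent: 7.875 mg/L × 84,900 L = 668.6 g.
(a) Product at 12.6% available Cl: 668.6 / 0.126 = 5306 g.
(a) Volume: 5306 g ÷ 1.07 g/mL = 4959 mL.

(b) Available chlorine delivered: 3550 g × 0.607 = 2155 g as Cl₂.
(b) Concentration rise: 2155 g / 473,000 L = 4.556 mg/L = 4.56 ppm.
(b) Final FC: 0.3 + 4.56 = 4.86 ppm.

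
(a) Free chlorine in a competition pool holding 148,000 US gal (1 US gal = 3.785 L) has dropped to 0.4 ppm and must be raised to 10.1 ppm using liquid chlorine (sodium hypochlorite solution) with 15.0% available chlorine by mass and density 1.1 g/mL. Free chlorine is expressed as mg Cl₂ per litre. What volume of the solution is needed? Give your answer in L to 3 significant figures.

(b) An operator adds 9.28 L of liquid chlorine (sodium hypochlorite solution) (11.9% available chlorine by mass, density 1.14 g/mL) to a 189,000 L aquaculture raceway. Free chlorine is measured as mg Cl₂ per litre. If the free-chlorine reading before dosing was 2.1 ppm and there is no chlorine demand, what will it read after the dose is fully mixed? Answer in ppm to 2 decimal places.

(a) Volume: 148,000 US gal × 3.785 L/gal = 560,180 L.
(a) Chlorine deficit: 10.1 − 0.4 = 9.7 ppm = 9.7 mg/L as Cl₂.
(a) Cl₂ equivalent needed: 9.7 mg/L × 560,180 L = 5,434,000 mg = 5434 g.
(a) Product at 15.0% available chlorine: 5434 / 0.15 = 36,220 g.
(a) Volume at density 1.1 g/mL: 36,220 g ÷ 1.1 g/mL = 32,930 mL.

(b) Mass of solution: 9.28 L × 1000 mL/L × 1.14 g/mL = 10,580 g.
(b) Available chlorine delivered: 10,580 g × 0.119 = 1259 g as Cl₂.
(b) Concentration rise: 1259 g / 189,000 L = 6.661 mg/L = 6.66 ppm.
(b) Final FC: 2.1 + 6.66 = 8.76 ppm.

(a) 32.9 L; (b) 8.76 ppm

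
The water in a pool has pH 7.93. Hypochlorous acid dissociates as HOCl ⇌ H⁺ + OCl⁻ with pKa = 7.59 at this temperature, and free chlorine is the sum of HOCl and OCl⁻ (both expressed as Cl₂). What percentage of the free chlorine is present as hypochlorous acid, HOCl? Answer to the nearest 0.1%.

[OCl⁻]/[HOCl] = 10^(pH − pKa) = 10^(7.93 − 7.59) = 10^0.34 = 2.188.
Fraction as HOCl = 1 / (1 + 2.188) = 0.3137.

31.4%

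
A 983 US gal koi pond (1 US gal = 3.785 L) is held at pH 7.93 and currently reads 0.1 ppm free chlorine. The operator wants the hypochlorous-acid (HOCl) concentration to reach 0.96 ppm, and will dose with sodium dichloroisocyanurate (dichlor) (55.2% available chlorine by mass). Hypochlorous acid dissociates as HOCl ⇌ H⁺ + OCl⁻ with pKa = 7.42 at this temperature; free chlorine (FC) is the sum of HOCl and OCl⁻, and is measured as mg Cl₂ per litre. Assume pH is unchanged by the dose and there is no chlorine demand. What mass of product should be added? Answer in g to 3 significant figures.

Volume: 983 US gal × 3.785 L/gal = 3,721 L.
[OCl⁻]/[HOCl] = 10^(pH − pKa) = 10^(7.93 − 7.42) = 3.236; fraction as HOCl = 1/(1 + 3.236) = 0.2361.
Free chlorine required for 0.96 ppm HOCl: 0.96 / 0.2361 = 4.066 ppm.
FC to add: 4.066 − 0.1 = 3.966 mg/L as Cl₂.
Cl₂ equivalent: 3.966 mg/L × 3,721 L = 14.76 g.
Product at 55.2% available Cl: 14.76 / 0.552 = 26.74 g.

26.7 g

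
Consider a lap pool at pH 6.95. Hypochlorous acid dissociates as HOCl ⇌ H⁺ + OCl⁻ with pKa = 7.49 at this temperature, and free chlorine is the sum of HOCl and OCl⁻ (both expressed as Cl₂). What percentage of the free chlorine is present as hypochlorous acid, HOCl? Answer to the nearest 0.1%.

77.6%

[OCl⁻]/[HOCl] = 10^(pH − pKa) = 10^(6.95 − 7.49) = 10^-0.54 = 0.2884.
Fraction as HOCl = 1 / (1 + 0.2884) = 0.7762.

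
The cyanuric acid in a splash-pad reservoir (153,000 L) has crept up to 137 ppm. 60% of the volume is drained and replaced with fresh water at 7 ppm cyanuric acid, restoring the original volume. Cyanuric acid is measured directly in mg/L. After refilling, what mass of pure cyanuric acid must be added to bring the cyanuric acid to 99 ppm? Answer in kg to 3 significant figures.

6.12 kg

After draining 60% and refilling: 137 × 0.40 + 7 × 0.60 = 59 ppm.
Deficit to target: 99 − 59 = 40 mg/L.
Mass: 40 mg/L × 153,000 L = 6120 g cyanuric acid.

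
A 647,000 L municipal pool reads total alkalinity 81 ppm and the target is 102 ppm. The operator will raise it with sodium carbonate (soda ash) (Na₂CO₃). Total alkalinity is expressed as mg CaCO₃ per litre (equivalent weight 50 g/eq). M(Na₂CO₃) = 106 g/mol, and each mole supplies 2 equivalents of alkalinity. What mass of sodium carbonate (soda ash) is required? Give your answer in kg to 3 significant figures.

14.4 kg

Alkalinity to add: (102 − 81) = 21 mg/L as CaCO₃ × 647,000 L = 13,590 g as CaCO₃.
Equivalents: 13,590 g ÷ 50 g/eq = 271.7 eq.
Each mole of Na₂CO₃ supplies 2 eq, so 271.7 / 2 = 135.9 mol.
Mass: 135.9 mol × 106 g/mol = 14,400 g.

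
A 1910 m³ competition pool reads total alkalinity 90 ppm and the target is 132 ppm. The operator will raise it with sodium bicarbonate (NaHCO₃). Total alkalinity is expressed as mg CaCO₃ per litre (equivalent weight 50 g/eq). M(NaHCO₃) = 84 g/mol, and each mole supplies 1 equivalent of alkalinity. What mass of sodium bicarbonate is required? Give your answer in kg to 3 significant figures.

135 kg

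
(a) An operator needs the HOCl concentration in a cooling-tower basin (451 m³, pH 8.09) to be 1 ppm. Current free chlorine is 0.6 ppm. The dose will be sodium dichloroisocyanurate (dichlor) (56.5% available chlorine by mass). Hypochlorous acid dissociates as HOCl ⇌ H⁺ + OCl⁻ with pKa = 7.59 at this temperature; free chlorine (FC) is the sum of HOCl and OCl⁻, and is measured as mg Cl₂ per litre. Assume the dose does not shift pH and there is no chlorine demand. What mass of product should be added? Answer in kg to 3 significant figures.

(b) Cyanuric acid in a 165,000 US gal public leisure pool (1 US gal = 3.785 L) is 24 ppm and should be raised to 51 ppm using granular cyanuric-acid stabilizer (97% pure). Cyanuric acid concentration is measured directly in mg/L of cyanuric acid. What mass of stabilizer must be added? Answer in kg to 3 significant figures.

(a) 2.84 kg; (b) 17.4 kg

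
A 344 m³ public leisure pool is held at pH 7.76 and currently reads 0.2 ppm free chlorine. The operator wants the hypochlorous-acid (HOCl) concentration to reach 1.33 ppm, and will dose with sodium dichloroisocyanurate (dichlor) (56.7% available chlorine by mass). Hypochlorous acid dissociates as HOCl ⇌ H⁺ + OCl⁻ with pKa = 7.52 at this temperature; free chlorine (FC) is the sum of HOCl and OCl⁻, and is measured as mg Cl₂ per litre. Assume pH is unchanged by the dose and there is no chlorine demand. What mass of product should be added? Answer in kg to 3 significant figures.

Volume: 344 m³ = 344,000 L.
[OCl⁻]/[HOCl] = 10^(pH − pKa) = 10^(7.76 − 7.52) = 1.738; fraction as HOCl = 1/(1 + 1.738) = 0.3653.
Free chlorine required for 1.33 ppm HOCl: 1.33 / 0.3653 = 3.641 ppm.
FC to add: 3.641 − 0.2 = 3.441 mg/L as Cl₂.
Cl₂ equivalent: 3.441 mg/L × 344,000 L = 1184 g.
Product at 56.7% available Cl: 1184 / 0.567 = 2088 g.

2.09 kg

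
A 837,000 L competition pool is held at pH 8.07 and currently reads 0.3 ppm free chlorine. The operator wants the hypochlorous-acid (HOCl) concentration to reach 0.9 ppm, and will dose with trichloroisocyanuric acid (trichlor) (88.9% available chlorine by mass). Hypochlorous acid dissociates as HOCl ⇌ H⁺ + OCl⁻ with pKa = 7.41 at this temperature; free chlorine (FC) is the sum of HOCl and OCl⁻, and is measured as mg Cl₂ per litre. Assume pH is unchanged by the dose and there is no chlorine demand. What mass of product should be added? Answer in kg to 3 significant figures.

4.44 kg

[OCl⁻]/[HOCl] = 10^(pH − pKa) = 10^(8.07 − 7.41) = 4.571; fraction as HOCl = 1/(1 + 4.571) = 0.1795.
Free chlorine required for 0.9 ppm HOCl: 0.9 / 0.1795 = 5.014 ppm.
FC to add: 5.014 − 0.3 = 4.714 mg/L as Cl₂.
Cl₂ equivalent: 4.714 mg/L × 837,000 L = 3945 g.
Product at 88.9% available Cl: 3945 / 0.889 = 4438 g.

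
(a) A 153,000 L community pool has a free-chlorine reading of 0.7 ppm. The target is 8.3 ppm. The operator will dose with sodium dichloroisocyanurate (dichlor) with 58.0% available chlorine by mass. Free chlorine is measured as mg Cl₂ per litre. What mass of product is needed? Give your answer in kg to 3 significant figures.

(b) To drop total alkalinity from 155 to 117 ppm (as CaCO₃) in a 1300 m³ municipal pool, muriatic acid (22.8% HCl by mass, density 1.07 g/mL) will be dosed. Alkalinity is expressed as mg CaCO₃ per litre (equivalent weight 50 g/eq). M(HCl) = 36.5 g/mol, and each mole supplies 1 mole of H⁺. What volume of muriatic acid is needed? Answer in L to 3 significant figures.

(a) 2.00 kg; (b) 148 L

(a) Chlorine deficit: 8.3 − 0.7 = 7.6 ppm = 7.6 mg/L as Cl₂.
(a) Cl₂ equivalent needed: 7.6 mg/L × 153,000 L = 1,163,000 mg = 1163 g.
(a) Product at 58.0% available chlorine: 1163 / 0.58 = 2005 g.

(b) Volume: 1300 m³ = 1,300,000 L.
(b) Alkalinity to neutralize: (155 − 117) = 38 mg/L as CaCO₃ × 1,300,000 L = 49,400 g as CaCO₃.
(b) Equivalents of H⁺ required: 49,400 ÷ 50 g/eq = 988 eq = 988 mol HCl.
(b) Mass of HCl: 988 × 36.5 = 36,060 g.
(b) Mass of 22.8% solution: 36,060 / 0.228 = 158,200 g.
(b) Volume: 158,200 g ÷ 1.07 g/mL = 147,800 mL.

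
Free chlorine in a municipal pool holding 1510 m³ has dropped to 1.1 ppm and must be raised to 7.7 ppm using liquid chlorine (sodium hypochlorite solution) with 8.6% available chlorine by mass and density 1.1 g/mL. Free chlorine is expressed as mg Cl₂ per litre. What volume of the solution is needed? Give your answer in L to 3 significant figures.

105 L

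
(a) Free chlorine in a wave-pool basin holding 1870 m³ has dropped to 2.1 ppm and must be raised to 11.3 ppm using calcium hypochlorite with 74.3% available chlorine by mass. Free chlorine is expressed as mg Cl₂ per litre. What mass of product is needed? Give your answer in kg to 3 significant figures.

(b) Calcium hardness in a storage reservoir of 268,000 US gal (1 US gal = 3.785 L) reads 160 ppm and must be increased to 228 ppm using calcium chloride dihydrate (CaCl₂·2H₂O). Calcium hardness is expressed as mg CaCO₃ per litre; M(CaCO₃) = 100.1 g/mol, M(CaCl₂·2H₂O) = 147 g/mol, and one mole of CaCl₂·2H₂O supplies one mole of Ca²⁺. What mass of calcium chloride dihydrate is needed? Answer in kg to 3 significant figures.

(a) Volume: 1870 m³ = 1,870,000 L.
(a) Chlorine deficit: 11.3 − 2.1 = 9.2 ppm = 9.2 mg/L as Cl₂.
(a) Cl₂ equivalent needed: 9.2 mg/L × 1,870,000 L = 17,200,000 mg = 17,200 g.
(a) Product at 74.3% available chlorine: 17,200 / 0.743 = 23,150 g.

(b) Volume: 268,000 US gal × 3.785 L/gal = 1,014,380 L.
(b) Hardness to add: (228 − 160) = 68 mg/L as CaCO₃ × 1,014,380 L = 68,980 g as CaCO₃.
(b) Moles of Ca²⁺ (1 mol Ca²⁺ ≡ 1 mol CaCO₃): 68,980 / 100.1 g/mol = 689.1 mol.
(b) Mass of CaCl₂·2H₂O: 689.1 × 147 = 101,300 g.

(a) 23.2 kg; (b) 101 kg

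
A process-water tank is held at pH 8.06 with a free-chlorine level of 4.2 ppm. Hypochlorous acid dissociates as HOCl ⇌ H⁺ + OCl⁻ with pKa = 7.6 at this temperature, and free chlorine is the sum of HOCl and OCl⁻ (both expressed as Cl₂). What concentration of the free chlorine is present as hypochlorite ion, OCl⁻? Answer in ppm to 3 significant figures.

3.12 ppm

[OCl⁻]/[HOCl] = 10^(pH − pKa) = 10^(8.06 − 7.6) = 10^0.46 = 2.884.
Fraction as HOCl = 1 / (1 + 2.884) = 0.2575.
OCl⁻ = (1 − 0.2575) × 4.2 ppm = 3.119 ppm.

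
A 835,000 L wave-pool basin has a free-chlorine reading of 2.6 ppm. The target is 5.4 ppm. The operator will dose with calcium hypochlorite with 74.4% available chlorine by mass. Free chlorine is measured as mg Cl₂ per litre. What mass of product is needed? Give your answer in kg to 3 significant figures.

3.14 kg

Chlorine deficit: 5.4 − 2.6 = 2.8 ppm = 2.8 mg/L as Cl₂.
Cl₂ equivalent needed: 2.8 mg/L × 835,000 L = 2,338,000 mg = 2338 g.
Product at 74.4% available chlorine: 2338 / 0.744 = 3142 g.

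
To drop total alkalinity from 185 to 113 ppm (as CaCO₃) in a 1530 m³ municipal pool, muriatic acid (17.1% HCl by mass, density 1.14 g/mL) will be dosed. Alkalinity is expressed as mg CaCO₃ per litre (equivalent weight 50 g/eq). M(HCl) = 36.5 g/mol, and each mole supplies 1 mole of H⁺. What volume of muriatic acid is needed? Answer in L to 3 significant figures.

Volume: 1530 m³ = 1,530,000 L.
Alkalinity to neutralize: (185 − 113) = 72 mg/L as CaCO₃ × 1,530,000 L = 110,200 g as CaCO₃.
Equivalents of H⁺ required: 110,200 ÷ 50 g/eq = 2203 eq = 2203 mol HCl.
Mass of HCl: 2203 × 36.5 = 80,420 g.
Mass of 17.1% solution: 80,420 / 0.171 = 470,300 g.
Volume: 470,300 g ÷ 1.14 g/mL = 412,500 mL.

413 L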